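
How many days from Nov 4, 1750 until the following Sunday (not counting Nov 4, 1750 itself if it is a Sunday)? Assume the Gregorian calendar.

Nov 4, 1750 is a Wednesday.
From Wednesday to the next Sunday is 4 days.

4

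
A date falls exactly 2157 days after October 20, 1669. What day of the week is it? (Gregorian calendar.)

Monday

Oct 20, 1669 is a Sunday.
2157 mod 7 = 1, so 2157 days after a Sunday is Sunday + 1 = Monday.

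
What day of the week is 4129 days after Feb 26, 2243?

First find the weekday of Feb 26, 2243. Doomsday rule: the anchor day for the 2200s is Friday. For year 43: 43÷12 = 3 r 7, and 7÷4 = 1, so 3+7+1 = 11.
Friday + 11 ≡ Tuesday — that's 2243's doomsday.
In February the doomsday date is Feb 28 (2243 is not a leap year).
Feb 26 is 2 days before Feb 28; 2 mod 7 = 2, so Tuesday − 2 = Sunday.
4129 mod 7 = 6, so 4129 days after a Sunday is Sunday + 6 = Saturday.

Saturday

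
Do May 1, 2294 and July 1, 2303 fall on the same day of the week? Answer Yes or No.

From May 1, 2294 to Jul 1, 2303 is 3347 days.
3347 mod 7 = 1, so they are different weekdays.
(May 1, 2294 is a Tuesday; Jul 1, 2303 is a Wednesday.)

No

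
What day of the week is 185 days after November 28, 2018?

Saturday

First find the weekday of Nov 28, 2018. Doomsday rule: the anchor day for the 2000s is Tuesday. For year 18: 18÷12 = 1 r 6, and 6÷4 = 1, so 1+6+1 = 8.
Tuesday + 8 ≡ Wednesday — that's 2018's doomsday.
In November the doomsday date is Nov 7.
Nov 28 is 21 days after Nov 7; 21 mod 7 = 0, so Wednesday + 0 = Wednesday.
185 mod 7 = 3, so 185 days after a Wednesday is Wednesday + 3 = Saturday.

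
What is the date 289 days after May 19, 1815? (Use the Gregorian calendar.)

March 3, 1816

May has 31 days: +13 → Jun 1, 1815 (276 left).
Jun has 30 days: +30 → Jul 1, 1815 (246 left).
Jul has 31 days: +31 → Aug 1, 1815 (215 left).
Aug has 31 days: +31 → Sep 1, 1815 (184 left).
Sep has 30 days: +30 → Oct 1, 1815 (154 left).
Oct has 31 days: +31 → Nov 1, 1815 (123 left).
Nov has 30 days: +30 → Dec 1, 1815 (93 left).
Dec has 31 days: +31 → Jan 1, 1816 (62 left).
Jan has 31 days: +31 → Feb 1, 1816 (31 left).
Feb has 29 days: +29 → Mar 1, 1816 (2 left).
+2 → Mar 3, 1816.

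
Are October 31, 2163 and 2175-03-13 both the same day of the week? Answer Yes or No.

Yes

From Oct 31, 2163 to Mar 13, 2175 is 4151 days.
4151 mod 7 = 0, so they are the same weekday.
(Oct 31, 2163 is a Monday; Mar 13, 2175 is a Monday.)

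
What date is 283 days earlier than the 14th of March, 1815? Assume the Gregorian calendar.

June 4, 1814

−14 → Feb 28, 1815 (end of Feb, 28 days; 269 left).
−28 → Jan 31, 1815 (end of Jan, 31 days; 241 left).
−31 → Dec 31, 1814 (end of Dec, 31 days; 210 left).
−31 → Nov 30, 1814 (end of Nov, 30 days; 179 left).
−30 → Oct 31, 1814 (end of Oct, 31 days; 149 left).
−31 → Sep 30, 1814 (end of Sep, 30 days; 118 left).
−30 → Aug 31, 1814 (end of Aug, 31 days; 88 left).
−31 → Jul 31, 1814 (end of Jul, 31 days; 57 left).
−31 → Jun 30, 1814 (end of Jun, 30 days; 26 left).
−26 → Jun 4, 1814.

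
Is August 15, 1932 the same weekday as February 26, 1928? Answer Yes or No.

From Feb 26, 1928 to Aug 15, 1932 is 1632 days.
1632 mod 7 = 1, so they are different weekdays.
(Feb 26, 1928 is a Sunday; Aug 15, 1932 is a Monday.)

No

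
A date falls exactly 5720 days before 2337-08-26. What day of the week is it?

First find the weekday of Aug 26, 2337. Doomsday rule: the anchor day for the 2300s is Wednesday. For year 37: 37÷12 = 3 r 1, and 1÷4 = 0, so 3+1+0 = 4.
Wednesday + 4 ≡ Sunday — that's 2337's doomsday.
In August the doomsday date is Aug 8.
Aug 26 is 18 days after Aug 8; 18 mod 7 = 4, so Sunday + 4 = Thursday.
5720 mod 7 = 1, so 5720 days before a Thursday is Thursday − 1 = Wednesday.

Wednesday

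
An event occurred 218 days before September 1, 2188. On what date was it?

−1 → Aug 31, 2188 (end of Aug, 31 days; 217 left).
−31 → Jul 31, 2188 (end of Jul, 31 days; 186 left).
−31 → Jun 30, 2188 (end of Jun, 30 days; 155 left).
−30 → May 31, 2188 (end of May, 31 days; 125 left).
−31 → Apr 30, 2188 (end of Apr, 30 days; 94 left).
−30 → Mar 31, 2188 (end of Mar, 31 days; 64 left).
−31 → Feb 29, 2188 (end of Feb, 29 days; 33 left).
−29 → Jan 31, 2188 (end of Jan, 31 days; 4 left).
−4 → Jan 27, 2188.

January 27, 2188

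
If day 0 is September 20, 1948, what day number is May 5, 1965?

Sep 20, 1948 → Sep 20, 1949: 365 days.
Sep 20, 1949 → Sep 20, 1950: 365 days.
Sep 20, 1950 → Sep 20, 1951: 365 days.
Sep 20, 1951 → Sep 20, 1952: 366 days (Feb 29, 1952 is in that span).
Sep 20, 1952 → Sep 20, 1953: 365 days.
Sep 20, 1953 → Sep 20, 1954: 365 days.
Sep 20, 1954 → Sep 20, 1955: 365 days.
Sep 20, 1955 → Sep 20, 1956: 366 days (Feb 29, 1956 is in that span).
Sep 20, 1956 → Sep 20, 1957: 365 days.
Sep 20, 1957 → Sep 20, 1958: 365 days.
Sep 20, 1958 → Sep 20, 1959: 365 days.
Sep 20, 1959 → Sep 20, 1960: 366 days (Feb 29, 1960 is in that span).
Sep 20, 1960 → Sep 20, 1961: 365 days.
Sep 20, 1961 → Sep 20, 1962: 365 days.
Sep 20, 1962 → Sep 20, 1963: 365 days.
Sep 20, 1963 → Sep 20, 1964: 366 days (Feb 29, 1964 is in that span).
Sep 20, 1964 → Oct 20, 1964: 30 days (September has 30).
Oct 20, 1964 → Nov 20, 1964: 31 days (October has 31).
Nov 20, 1964 → Dec 20, 1964: 30 days (November has 30).
Dec 20, 1964 → Jan 20, 1965: 31 days (December has 31).
Jan 20, 1965 → Feb 20, 1965: 31 days (January has 31).
Feb 20, 1965 → Mar 20, 1965: 28 days (February has 28).
Mar 20, 1965 → Apr 20, 1965: 31 days (March has 31).
Apr 20, 1965 → May 5, 1965: 15 days.
Total: 6071 days.

6071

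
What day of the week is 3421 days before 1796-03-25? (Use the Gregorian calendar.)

First find the weekday of Mar 25, 1796. Doomsday rule: the anchor day for the 1700s is Sunday. For year 96: 96÷12 = 8 r 0, and 0÷4 = 0, so 8+0+0 = 8.
Sunday + 8 ≡ Monday — that's 1796's doomsday.
In March the doomsday date is Mar 14.
Mar 25 is 11 days after Mar 14; 11 mod 7 = 4, so Monday + 4 = Friday.
3421 mod 7 = 5, so 3421 days before a Friday is Friday − 5 = Sunday.

Sunday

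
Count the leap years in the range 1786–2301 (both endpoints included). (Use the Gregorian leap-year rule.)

Multiples of 4 in [1786,2301]: 129.
Of those, multiples of 100: 6 (not leap unless ÷400).
Multiples of 400: 1.
Leap years = 129 − 6 + 1 = 124.

124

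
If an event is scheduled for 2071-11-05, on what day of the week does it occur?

Thursday

Doomsday rule: the anchor day for the 2000s is Tuesday. For year 71: 71÷12 = 5 r 11, and 11÷4 = 2, so 5+11+2 = 18.
Tuesday + 18 ≡ Saturday — that's 2071's doomsday.
In November the doomsday date is Nov 7.
Nov 5 is 2 days before Nov 7; 2 mod 7 = 2, so Saturday − 2 = Thursday.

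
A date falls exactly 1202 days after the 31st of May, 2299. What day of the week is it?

First find the weekday of May 31, 2299. Doomsday rule: the anchor day for the 2200s is Friday. For year 99: 99÷12 = 8 r 3, and 3÷4 = 0, so 8+3+0 = 11.
Friday + 11 ≡ Tuesday — that's 2299's doomsday.
In May the doomsday date is May 9.
May 31 is 22 days after May 9; 22 mod 7 = 1, so Tuesday + 1 = Wednesday.
1202 mod 7 = 5, so 1202 days after a Wednesday is Wednesday + 5 = Monday.

Monday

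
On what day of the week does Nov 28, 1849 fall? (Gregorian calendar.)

Doomsday rule: the anchor day for the 1800s is Friday. For year 49: 49÷12 = 4 r 1, and 1÷4 = 0, so 4+1+0 = 5.
Friday + 5 ≡ Wednesday — that's 1849's doomsday.
In November the doomsday date is Nov 7.
Nov 28 is 21 days after Nov 7; 21 mod 7 = 0, so Wednesday + 0 = Wednesday.

Wednesday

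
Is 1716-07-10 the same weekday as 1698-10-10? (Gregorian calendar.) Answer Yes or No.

Yes

From Oct 10, 1698 to Jul 10, 1716 is 6482 days.
6482 mod 7 = 0, so they are the same weekday.
(Oct 10, 1698 is a Friday; Jul 10, 1716 is a Friday.)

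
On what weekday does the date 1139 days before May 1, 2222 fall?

Friday

May 1, 2222 is a Wednesday.
1139 mod 7 = 5, so 1139 days before a Wednesday is Wednesday − 5 = Friday.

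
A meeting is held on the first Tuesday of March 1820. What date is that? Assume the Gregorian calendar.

March 7, 1820

March 1, 1820 is a Wednesday.
The first Tuesday is therefore March 7 (6 days later).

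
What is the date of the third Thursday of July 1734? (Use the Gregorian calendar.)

July 1, 1734 is a Thursday.
The first Thursday is therefore July 1 (same day).
The third Thursday is 1 + 2×7 = July 15.

July 15, 1734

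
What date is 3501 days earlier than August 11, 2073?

−365 (one year) → Aug 11, 2072 (3136 left).
−366 (one year; includes Feb 29, 2072) → Aug 11, 2071 (2770 left).
−365 (one year) → Aug 11, 2070 (2405 left).
−365 (one year) → Aug 11, 2069 (2040 left).
−365 (one year) → Aug 11, 2068 (1675 left).
−366 (one year; includes Feb 29, 2068) → Aug 11, 2067 (1309 left).
−365 (one year) → Aug 11, 2066 (944 left).
−365 (one year) → Aug 11, 2065 (579 left).
−365 (one year) → Aug 11, 2064 (214 left).
−11 → Jul 31, 2064 (end of Jul, 31 days; 203 left).
−31 → Jun 30, 2064 (end of Jun, 30 days; 172 left).
−30 → May 31, 2064 (end of May, 31 days; 142 left).
−31 → Apr 30, 2064 (end of Apr, 30 days; 111 left).
−30 → Mar 31, 2064 (end of Mar, 31 days; 81 left).
−31 → Feb 29, 2064 (end of Feb, 29 days; 50 left).
−29 → Jan 31, 2064 (end of Jan, 31 days; 21 left).
−21 → Jan 10, 2064.

January 10, 2064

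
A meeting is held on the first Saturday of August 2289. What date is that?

August 1, 2289 is a Thursday.
The first Saturday is therefore August 3 (2 days later).

August 3, 2289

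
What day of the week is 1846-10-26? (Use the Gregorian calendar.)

Monday

Doomsday rule: the anchor day for the 1800s is Friday. For year 46: 46÷12 = 3 r 10, and 10÷4 = 2, so 3+10+2 = 15.
Friday + 15 ≡ Saturday — that's 1846's doomsday.
In October the doomsday date is Oct 10.
Oct 26 is 16 days after Oct 10; 16 mod 7 = 2, so Saturday + 2 = Monday.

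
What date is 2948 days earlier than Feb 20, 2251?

January 25, 2243

−365 (one year) → Feb 20, 2250 (2583 left).
−365 (one year) → Feb 20, 2249 (2218 left).
−366 (one year; includes Feb 29, 2248) → Feb 20, 2248 (1852 left).
−365 (one year) → Feb 20, 2247 (1487 left).
−365 (one year) → Feb 20, 2246 (1122 left).
−365 (one year) → Feb 20, 2245 (757 left).
−366 (one year; includes Feb 29, 2244) → Feb 20, 2244 (391 left).
−20 → Jan 31, 2244 (end of Jan, 31 days; 371 left).
−31 → Dec 31, 2243 (end of Dec, 31 days; 340 left).
−31 → Nov 30, 2243 (end of Nov, 30 days; 309 left).
−30 → Oct 31, 2243 (end of Oct, 31 days; 279 left).
−31 → Sep 30, 2243 (end of Sep, 30 days; 248 left).
−30 → Aug 31, 2243 (end of Aug, 31 days; 218 left).
−31 → Jul 31, 2243 (end of Jul, 31 days; 187 left).
−31 → Jun 30, 2243 (end of Jun, 30 days; 156 left).
−30 → May 31, 2243 (end of May, 31 days; 126 left).
−31 → Apr 30, 2243 (end of Apr, 30 days; 95 left).
−30 → Mar 31, 2243 (end of Mar, 31 days; 65 left).
−31 → Feb 28, 2243 (end of Feb, 28 days; 34 left).
−28 → Jan 31, 2243 (end of Jan, 31 days; 6 left).
−6 → Jan 25, 2243.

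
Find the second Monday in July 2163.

July 1, 2163 is a Friday.
The first Monday is therefore July 4 (3 days later).
The second Monday is 4 + 1×7 = July 11.

July 11, 2163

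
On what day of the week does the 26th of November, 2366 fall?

Doomsday rule: the anchor day for the 2300s is Wednesday. For year 66: 66÷12 = 5 r 6, and 6÷4 = 1, so 5+6+1 = 12.
Wednesday + 12 ≡ Monday — that's 2366's doomsday.
In November the doomsday date is Nov 7.
Nov 26 is 19 days after Nov 7; 19 mod 7 = 5, so Monday + 5 = Saturday.

Saturday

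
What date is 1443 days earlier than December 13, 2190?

−365 (one year) → Dec 13, 2189 (1078 left).
−365 (one year) → Dec 13, 2188 (713 left).
−366 (one year; includes Feb 29, 2188) → Dec 13, 2187 (347 left).
−13 → Nov 30, 2187 (end of Nov, 30 days; 334 left).
−30 → Oct 31, 2187 (end of Oct, 31 days; 304 left).
−31 → Sep 30, 2187 (end of Sep, 30 days; 273 left).
−30 → Aug 31, 2187 (end of Aug, 31 days; 243 left).
−31 → Jul 31, 2187 (end of Jul, 31 days; 212 left).
−31 → Jun 30, 2187 (end of Jun, 30 days; 181 left).
−30 → May 31, 2187 (end of May, 31 days; 151 left).
−31 → Apr 30, 2187 (end of Apr, 30 days; 120 left).
−30 → Mar 31, 2187 (end of Mar, 31 days; 90 left).
−31 → Feb 28, 2187 (end of Feb, 28 days; 59 left).
−28 → Jan 31, 2187 (end of Jan, 31 days; 31 left).
−31 → Dec 31, 2186 (end of Dec, 31 days; 0 left).

December 31, 2186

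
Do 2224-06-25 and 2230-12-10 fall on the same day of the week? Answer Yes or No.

From Jun 25, 2224 to Dec 10, 2230 is 2359 days.
2359 mod 7 = 0, so they are the same weekday.
(Jun 25, 2224 is a Friday; Dec 10, 2230 is a Friday.)

Yes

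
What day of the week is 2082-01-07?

January 1, 2082 is a Thursday.
Jan 1, 2082 → Jan 7, 2082: 6 days.
Total: 6 days.
6 mod 7 = 6, so Thursday + 6 = Wednesday.

Wednesday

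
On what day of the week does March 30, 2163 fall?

Wednesday

Doomsday rule: the anchor day for the 2100s is Sunday. For year 63: 63÷12 = 5 r 3, and 3÷4 = 0, so 5+3+0 = 8.
Sunday + 8 ≡ Monday — that's 2163's doomsday.
In March the doomsday date is Mar 14.
Mar 30 is 16 days after Mar 14; 16 mod 7 = 2, so Monday + 2 = Wednesday.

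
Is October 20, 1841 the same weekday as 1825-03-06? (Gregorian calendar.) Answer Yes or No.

From Mar 6, 1825 to Oct 20, 1841 is 6072 days.
6072 mod 7 = 3, so they are different weekdays.
(Mar 6, 1825 is a Sunday; Oct 20, 1841 is a Wednesday.)

No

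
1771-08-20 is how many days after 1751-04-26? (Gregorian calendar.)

7421

Apr 26, 1751 → Apr 26, 1752: 366 days (Feb 29, 1752 is in that span).
Apr 26, 1752 → Apr 26, 1753: 365 days.
Apr 26, 1753 → Apr 26, 1754: 365 days.
Apr 26, 1754 → Apr 26, 1755: 365 days.
Apr 26, 1755 → Apr 26, 1756: 366 days (Feb 29, 1756 is in that span).
Apr 26, 1756 → Apr 26, 1757: 365 days.
Apr 26, 1757 → Apr 26, 1758: 365 days.
Apr 26, 1758 → Apr 26, 1759: 365 days.
Apr 26, 1759 → Apr 26, 1760: 366 days (Feb 29, 1760 is in that span).
Apr 26, 1760 → Apr 26, 1761: 365 days.
Apr 26, 1761 → Apr 26, 1762: 365 days.
Apr 26, 1762 → Apr 26, 1763: 365 days.
Apr 26, 1763 → Apr 26, 1764: 366 days (Feb 29, 1764 is in that span).
Apr 26, 1764 → Apr 26, 1765: 365 days.
Apr 26, 1765 → Apr 26, 1766: 365 days.
Apr 26, 1766 → Apr 26, 1767: 365 days.
Apr 26, 1767 → Apr 26, 1768: 366 days (Feb 29, 1768 is in that span).
Apr 26, 1768 → Apr 26, 1769: 365 days.
Apr 26, 1769 → Apr 26, 1770: 365 days.
Apr 26, 1770 → Apr 26, 1771: 365 days.
Apr 26, 1771 → May 26, 1771: 30 days (April has 30).
May 26, 1771 → Jun 26, 1771: 31 days (May has 31).
Jun 26, 1771 → Jul 26, 1771: 30 days (June has 30).
Jul 26, 1771 → Aug 20, 1771: 25 days.
Total: 7421 days.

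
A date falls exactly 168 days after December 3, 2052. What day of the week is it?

Dec 3, 2052 is a Tuesday.
168 mod 7 = 0, so 168 days after a Tuesday is Tuesday + 0 = Tuesday.

Tuesday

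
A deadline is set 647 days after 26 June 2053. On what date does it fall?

April 4, 2055

+365 (one year) → Jun 26, 2054 (282 left).
Jun has 30 days: +5 → Jul 1, 2054 (277 left).
Jul has 31 days: +31 → Aug 1, 2054 (246 left).
Aug has 31 days: +31 → Sep 1, 2054 (215 left).
Sep has 30 days: +30 → Oct 1, 2054 (185 left).
Oct has 31 days: +31 → Nov 1, 2054 (154 left).
Nov has 30 days: +30 → Dec 1, 2054 (124 left).
Dec has 31 days: +31 → Jan 1, 2055 (93 left).
Jan has 31 days: +31 → Feb 1, 2055 (62 left).
Feb has 28 days: +28 → Mar 1, 2055 (34 left).
Mar has 31 days: +31 → Apr 1, 2055 (3 left).
+3 → Apr 4, 2055.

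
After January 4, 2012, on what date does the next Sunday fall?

Jan 4, 2012 is a Wednesday.
From Wednesday to the next Sunday is 4 days.
Jan 4, 2012 + 4 = Jan 8, 2012.

January 8, 2012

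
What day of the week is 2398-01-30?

Doomsday rule: the anchor day for the 2300s is Wednesday. For year 98: 98÷12 = 8 r 2, and 2÷4 = 0, so 8+2+0 = 10.
Wednesday + 10 ≡ Saturday — that's 2398's doomsday.
In January the doomsday date is Jan 3 (2398 is not a leap year).
Jan 30 is 27 days after Jan 3; 27 mod 7 = 6, so Saturday + 6 = Friday.

Friday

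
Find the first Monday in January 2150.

January 5, 2150

January 1, 2150 is a Thursday.
The first Monday is therefore January 5 (4 days later).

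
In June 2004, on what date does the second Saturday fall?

June 1, 2004 is a Tuesday.
The first Saturday is therefore June 5 (4 days later).
The second Saturday is 5 + 1×7 = June 12.

June 12, 2004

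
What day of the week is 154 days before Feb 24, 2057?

Feb 24, 2057 is a Saturday.
154 mod 7 = 0, so 154 days before a Saturday is Saturday − 0 = Saturday.

Saturday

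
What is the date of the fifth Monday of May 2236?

May 1, 2236 is a Sunday.
The first Monday is therefore May 2 (1 days later).
The fifth Monday is 2 + 4×7 = May 30.

May 30, 2236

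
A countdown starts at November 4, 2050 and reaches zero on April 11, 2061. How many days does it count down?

Nov 4, 2050 → Nov 4, 2051: 365 days.
Nov 4, 2051 → Nov 4, 2052: 366 days (Feb 29, 2052 is in that span).
Nov 4, 2052 → Nov 4, 2053: 365 days.
Nov 4, 2053 → Nov 4, 2054: 365 days.
Nov 4, 2054 → Nov 4, 2055: 365 days.
Nov 4, 2055 → Nov 4, 2056: 366 days (Feb 29, 2056 is in that span).
Nov 4, 2056 → Nov 4, 2057: 365 days.
Nov 4, 2057 → Nov 4, 2058: 365 days.
Nov 4, 2058 → Nov 4, 2059: 365 days.
Nov 4, 2059 → Nov 4, 2060: 366 days (Feb 29, 2060 is in that span).
Nov 4, 2060 → Dec 4, 2060: 30 days (November has 30).
Dec 4, 2060 → Jan 4, 2061: 31 days (December has 31).
Jan 4, 2061 → Feb 4, 2061: 31 days (January has 31).
Feb 4, 2061 → Mar 4, 2061: 28 days (February has 28).
Mar 4, 2061 → Apr 4, 2061: 31 days (March has 31).
Apr 4, 2061 → Apr 11, 2061: 7 days.
Total: 3811 days.

3811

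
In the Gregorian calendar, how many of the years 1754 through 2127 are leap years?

90

Multiples of 4 in [1754,2127]: 93.
Of those, multiples of 100: 4 (not leap unless ÷400).
Multiples of 400: 1.
Leap years = 93 − 4 + 1 = 90.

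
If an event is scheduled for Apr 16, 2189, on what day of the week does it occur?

Thursday

January 1, 2189 is a Thursday.
Jan 1, 2189 → Feb 1, 2189: 31 days (January has 31).
Feb 1, 2189 → Mar 1, 2189: 28 days (February has 28).
Mar 1, 2189 → Apr 1, 2189: 31 days (March has 31).
Apr 1, 2189 → Apr 16, 2189: 15 days.
Total: 105 days.
105 mod 7 = 0, so Thursday + 0 = Thursday.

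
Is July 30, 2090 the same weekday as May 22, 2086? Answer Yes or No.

From May 22, 2086 to Jul 30, 2090 is 1530 days.
1530 mod 7 = 4, so they are different weekdays.
(May 22, 2086 is a Wednesday; Jul 30, 2090 is a Sunday.)

No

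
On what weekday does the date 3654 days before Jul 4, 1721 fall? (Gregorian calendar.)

Friday

Jul 4, 1721 is a Friday.
3654 mod 7 = 0, so 3654 days before a Friday is Friday − 0 = Friday.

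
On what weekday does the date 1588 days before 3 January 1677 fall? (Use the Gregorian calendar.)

Monday

First find the weekday of Jan 3, 1677. Doomsday rule: the anchor day for the 1600s is Tuesday. For year 77: 77÷12 = 6 r 5, and 5÷4 = 1, so 6+5+1 = 12.
Tuesday + 12 ≡ Sunday — that's 1677's doomsday.
In January the doomsday date is Jan 3 (1677 is not a leap year).
Jan 3 is the doomsday itself: Sunday.
1588 mod 7 = 6, so 1588 days before a Sunday is Sunday − 6 = Monday.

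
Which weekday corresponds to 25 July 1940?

January 1, 1940 is a Monday.
Jan 1, 1940 → Feb 1, 1940: 31 days (January has 31).
Feb 1, 1940 → Mar 1, 1940: 29 days (February has 29).
Mar 1, 1940 → Apr 1, 1940: 31 days (March has 31).
Apr 1, 1940 → May 1, 1940: 30 days (April has 30).
May 1, 1940 → Jun 1, 1940: 31 days (May has 31).
Jun 1, 1940 → Jul 1, 1940: 30 days (June has 30).
Jul 1, 1940 → Jul 25, 1940: 24 days.
Total: 206 days.
206 mod 7 = 3, so Monday + 3 = Thursday.

Thursday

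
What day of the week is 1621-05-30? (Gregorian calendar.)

Doomsday rule: the anchor day for the 1600s is Tuesday. For year 21: 21÷12 = 1 r 9, and 9÷4 = 2, so 1+9+2 = 12.
Tuesday + 12 ≡ Sunday — that's 1621's doomsday.
In May the doomsday date is May 9.
May 30 is 21 days after May 9; 21 mod 7 = 0, so Sunday + 0 = Sunday.

Sunday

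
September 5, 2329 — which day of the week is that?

Thursday

Doomsday rule: the anchor day for the 2300s is Wednesday. For year 29: 29÷12 = 2 r 5, and 5÷4 = 1, so 2+5+1 = 8.
Wednesday + 8 ≡ Thursday — that's 2329's doomsday.
In September the doomsday date is Sep 5.
Sep 5 is the doomsday itself: Thursday.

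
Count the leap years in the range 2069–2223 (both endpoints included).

Multiples of 4 in [2069,2223]: 38.
Of those, multiples of 100: 2 (not leap unless ÷400).
Multiples of 400: 0.
Leap years = 38 − 2 + 0 = 36.

36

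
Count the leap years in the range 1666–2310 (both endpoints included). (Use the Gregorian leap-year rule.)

Multiples of 4 in [1666,2310]: 161.
Of those, multiples of 100: 7 (not leap unless ÷400).
Multiples of 400: 1.
Leap years = 161 − 7 + 1 = 155.

155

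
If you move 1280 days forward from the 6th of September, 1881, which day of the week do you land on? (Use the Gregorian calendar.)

First find the weekday of Sep 6, 1881. Doomsday rule: the anchor day for the 1800s is Friday. For year 81: 81÷12 = 6 r 9, and 9÷4 = 2, so 6+9+2 = 17.
Friday + 17 ≡ Monday — that's 1881's doomsday.
In September the doomsday date is Sep 5.
Sep 6 is 1 day after Sep 5; 1 mod 7 = 1, so Monday + 1 = Tuesday.
1280 mod 7 = 6, so 1280 days after a Tuesday is Tuesday + 6 = Monday.

Monday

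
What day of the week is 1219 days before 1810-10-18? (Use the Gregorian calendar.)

First find the weekday of Oct 18, 1810. Doomsday rule: the anchor day for the 1800s is Friday. For year 10: 10÷12 = 0 r 10, and 10÷4 = 2, so 0+10+2 = 12.
Friday + 12 ≡ Wednesday — that's 1810's doomsday.
In October the doomsday date is Oct 10.
Oct 18 is 8 days after Oct 10; 8 mod 7 = 1, so Wednesday + 1 = Thursday.
1219 mod 7 = 1, so 1219 days before a Thursday is Thursday − 1 = Wednesday.

Wednesday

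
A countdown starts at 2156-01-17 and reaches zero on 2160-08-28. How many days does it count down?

Jan 17, 2156 → Jan 17, 2157: 366 days (Feb 29, 2156 is in that span).
Jan 17, 2157 → Jan 17, 2158: 365 days.
Jan 17, 2158 → Jan 17, 2159: 365 days.
Jan 17, 2159 → Jan 17, 2160: 365 days.
Jan 17, 2160 → Feb 17, 2160: 31 days (January has 31).
Feb 17, 2160 → Mar 17, 2160: 29 days (February has 29).
Mar 17, 2160 → Apr 17, 2160: 31 days (March has 31).
Apr 17, 2160 → May 17, 2160: 30 days (April has 30).
May 17, 2160 → Jun 17, 2160: 31 days (May has 31).
Jun 17, 2160 → Jul 17, 2160: 30 days (June has 30).
Jul 17, 2160 → Aug 17, 2160: 31 days (July has 31).
Aug 17, 2160 → Aug 28, 2160: 11 days.
Total: 1685 days.

1685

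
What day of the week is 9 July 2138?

Doomsday rule: the anchor day for the 2100s is Sunday. For year 38: 38÷12 = 3 r 2, and 2÷4 = 0, so 3+2+0 = 5.
Sunday + 5 ≡ Friday — that's 2138's doomsday.
In July the doomsday date is Jul 11.
Jul 9 is 2 days before Jul 11; 2 mod 7 = 2, so Friday − 2 = Wednesday.

Wednesday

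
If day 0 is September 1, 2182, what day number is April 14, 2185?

956

Sep 1, 2182 → Sep 1, 2183: 365 days.
Sep 1, 2183 → Sep 1, 2184: 366 days (Feb 29, 2184 is in that span).
Sep 1, 2184 → Oct 1, 2184: 30 days (September has 30).
Oct 1, 2184 → Nov 1, 2184: 31 days (October has 31).
Nov 1, 2184 → Dec 1, 2184: 30 days (November has 30).
Dec 1, 2184 → Jan 1, 2185: 31 days (December has 31).
Jan 1, 2185 → Feb 1, 2185: 31 days (January has 31).
Feb 1, 2185 → Mar 1, 2185: 28 days (February has 28).
Mar 1, 2185 → Apr 1, 2185: 31 days (March has 31).
Apr 1, 2185 → Apr 14, 2185: 13 days.
Total: 956 days.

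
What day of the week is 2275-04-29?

Doomsday rule: the anchor day for the 2200s is Friday. For year 75: 75÷12 = 6 r 3, and 3÷4 = 0, so 6+3+0 = 9.
Friday + 9 ≡ Sunday — that's 2275's doomsday.
In April the doomsday date is Apr 4.
Apr 29 is 25 days after Apr 4; 25 mod 7 = 4, so Sunday + 4 = Thursday.

Thursday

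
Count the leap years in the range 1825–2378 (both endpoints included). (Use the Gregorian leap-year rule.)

Multiples of 4 in [1825,2378]: 138.
Of those, multiples of 100: 5 (not leap unless ÷400).
Multiples of 400: 1.
Leap years = 138 − 5 + 1 = 134.

134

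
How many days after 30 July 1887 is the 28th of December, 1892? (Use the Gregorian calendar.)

1978

Jul 30, 1887 → Jul 30, 1888: 366 days (Feb 29, 1888 is in that span).
Jul 30, 1888 → Jul 30, 1889: 365 days.
Jul 30, 1889 → Jul 30, 1890: 365 days.
Jul 30, 1890 → Jul 30, 1891: 365 days.
Jul 30, 1891 → Jul 30, 1892: 366 days (Feb 29, 1892 is in that span).
Jul 30, 1892 → Aug 30, 1892: 31 days (July has 31).
Aug 30, 1892 → Sep 30, 1892: 31 days (August has 31).
Sep 30, 1892 → Oct 30, 1892: 30 days (September has 30).
Oct 30, 1892 → Nov 30, 1892: 31 days (October has 31).
Nov 30, 1892 → Dec 28, 1892: 28 days.
Total: 1978 days.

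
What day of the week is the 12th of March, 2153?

Doomsday rule: the anchor day for the 2100s is Sunday. For year 53: 53÷12 = 4 r 5, and 5÷4 = 1, so 4+5+1 = 10.
Sunday + 10 ≡ Wednesday — that's 2153's doomsday.
In March the doomsday date is Mar 14.
Mar 12 is 2 days before Mar 14; 2 mod 7 = 2, so Wednesday − 2 = Monday.

Monday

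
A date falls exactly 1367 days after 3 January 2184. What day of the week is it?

First find the weekday of Jan 3, 2184. Doomsday rule: the anchor day for the 2100s is Sunday. For year 84: 84÷12 = 7 r 0, and 0÷4 = 0, so 7+0+0 = 7.
Sunday + 7 ≡ Sunday — that's 2184's doomsday.
In January the doomsday date is Jan 4 (2184 is a leap year (divisible by 4)).
Jan 3 is 1 day before Jan 4; 1 mod 7 = 1, so Sunday − 1 = Saturday.
1367 mod 7 = 2, so 1367 days after a Saturday is Saturday + 2 = Monday.

Monday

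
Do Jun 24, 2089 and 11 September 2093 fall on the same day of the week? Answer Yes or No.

From Jun 24, 2089 to Sep 11, 2093 is 1540 days.
1540 mod 7 = 0, so they are the same weekday.
(Jun 24, 2089 is a Friday; Sep 11, 2093 is a Friday.)

Yes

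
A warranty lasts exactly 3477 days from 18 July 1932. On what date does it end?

+365 (one year) → Jul 18, 1933 (3112 left).
+365 (one year) → Jul 18, 1934 (2747 left).
+365 (one year) → Jul 18, 1935 (2382 left).
+366 (one year; includes Feb 29, 1936) → Jul 18, 1936 (2016 left).
+365 (one year) → Jul 18, 1937 (1651 left).
+365 (one year) → Jul 18, 1938 (1286 left).
+365 (one year) → Jul 18, 1939 (921 left).
+366 (one year; includes Feb 29, 1940) → Jul 18, 1940 (555 left).
+365 (one year) → Jul 18, 1941 (190 left).
Jul has 31 days: +14 → Aug 1, 1941 (176 left).
Aug has 31 days: +31 → Sep 1, 1941 (145 left).
Sep has 30 days: +30 → Oct 1, 1941 (115 left).
Oct has 31 days: +31 → Nov 1, 1941 (84 left).
Nov has 30 days: +30 → Dec 1, 1941 (54 left).
Dec has 31 days: +31 → Jan 1, 1942 (23 left).
+23 → Jan 24, 1942.

January 24, 1942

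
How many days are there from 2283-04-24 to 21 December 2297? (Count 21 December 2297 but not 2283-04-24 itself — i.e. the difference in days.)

Apr 24, 2283 → Apr 24, 2284: 366 days (Feb 29, 2284 is in that span).
Apr 24, 2284 → Apr 24, 2285: 365 days.
Apr 24, 2285 → Apr 24, 2286: 365 days.
Apr 24, 2286 → Apr 24, 2287: 365 days.
Apr 24, 2287 → Apr 24, 2288: 366 days (Feb 29, 2288 is in that span).
Apr 24, 2288 → Apr 24, 2289: 365 days.
Apr 24, 2289 → Apr 24, 2290: 365 days.
Apr 24, 2290 → Apr 24, 2291: 365 days.
Apr 24, 2291 → Apr 24, 2292: 366 days (Feb 29, 2292 is in that span).
Apr 24, 2292 → Apr 24, 2293: 365 days.
Apr 24, 2293 → Apr 24, 2294: 365 days.
Apr 24, 2294 → Apr 24, 2295: 365 days.
Apr 24, 2295 → Apr 24, 2296: 366 days (Feb 29, 2296 is in that span).
Apr 24, 2296 → Apr 24, 2297: 365 days.
Apr 24, 2297 → May 24, 2297: 30 days (April has 30).
May 24, 2297 → Jun 24, 2297: 31 days (May has 31).
Jun 24, 2297 → Jul 24, 2297: 30 days (June has 30).
Jul 24, 2297 → Aug 24, 2297: 31 days (July has 31).
Aug 24, 2297 → Sep 24, 2297: 31 days (August has 31).
Sep 24, 2297 → Oct 24, 2297: 30 days (September has 30).
Oct 24, 2297 → Nov 24, 2297: 31 days (October has 31).
Nov 24, 2297 → Dec 21, 2297: 27 days.
Total: 5355 days.

5355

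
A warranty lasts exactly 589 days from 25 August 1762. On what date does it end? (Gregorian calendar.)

+365 (one year) → Aug 25, 1763 (224 left).
Aug has 31 days: +7 → Sep 1, 1763 (217 left).
Sep has 30 days: +30 → Oct 1, 1763 (187 left).
Oct has 31 days: +31 → Nov 1, 1763 (156 left).
Nov has 30 days: +30 → Dec 1, 1763 (126 left).
Dec has 31 days: +31 → Jan 1, 1764 (95 left).
Jan has 31 days: +31 → Feb 1, 1764 (64 left).
Feb has 29 days: +29 → Mar 1, 1764 (35 left).
Mar has 31 days: +31 → Apr 1, 1764 (4 left).
+4 → Apr 5, 1764.

April 5, 1764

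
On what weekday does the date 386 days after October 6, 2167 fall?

Oct 6, 2167 is a Tuesday.
386 mod 7 = 1, so 386 days after a Tuesday is Tuesday + 1 = Wednesday.

Wednesday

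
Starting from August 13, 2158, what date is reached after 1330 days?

+365 (one year) → Aug 13, 2159 (965 left).
+366 (one year; includes Feb 29, 2160) → Aug 13, 2160 (599 left).
+365 (one year) → Aug 13, 2161 (234 left).
Aug has 31 days: +19 → Sep 1, 2161 (215 left).
Sep has 30 days: +30 → Oct 1, 2161 (185 left).
Oct has 31 days: +31 → Nov 1, 2161 (154 left).
Nov has 30 days: +30 → Dec 1, 2161 (124 left).
Dec has 31 days: +31 → Jan 1, 2162 (93 left).
Jan has 31 days: +31 → Feb 1, 2162 (62 left).
Feb has 28 days: +28 → Mar 1, 2162 (34 left).
Mar has 31 days: +31 → Apr 1, 2162 (3 left).
+3 → Apr 4, 2162.

April 4, 2162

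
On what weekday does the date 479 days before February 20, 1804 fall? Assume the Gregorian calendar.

First find the weekday of Feb 20, 1804. Doomsday rule: the anchor day for the 1800s is Friday. For year 04: 4÷12 = 0 r 4, and 4÷4 = 1, so 0+4+1 = 5.
Friday + 5 ≡ Wednesday — that's 1804's doomsday.
In February the doomsday date is Feb 29 (1804 is a leap year (divisible by 4)).
Feb 20 is 9 days before Feb 29; 9 mod 7 = 2, so Wednesday − 2 = Monday.
479 mod 7 = 3, so 479 days before a Monday is Monday − 3 = Friday.

Friday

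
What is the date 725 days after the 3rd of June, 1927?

+366 (one year; includes Feb 29, 1928) → Jun 3, 1928 (359 left).
Jun has 30 days: +28 → Jul 1, 1928 (331 left).
Jul has 31 days: +31 → Aug 1, 1928 (300 left).
Aug has 31 days: +31 → Sep 1, 1928 (269 left).
Sep has 30 days: +30 → Oct 1, 1928 (239 left).
Oct has 31 days: +31 → Nov 1, 1928 (208 left).
Nov has 30 days: +30 → Dec 1, 1928 (178 left).
Dec has 31 days: +31 → Jan 1, 1929 (147 left).
Jan has 31 days: +31 → Feb 1, 1929 (116 left).
Feb has 28 days: +28 → Mar 1, 1929 (88 left).
Mar has 31 days: +31 → Apr 1, 1929 (57 left).
Apr has 30 days: +30 → May 1, 1929 (27 left).
+27 → May 28, 1929.

May 28, 1929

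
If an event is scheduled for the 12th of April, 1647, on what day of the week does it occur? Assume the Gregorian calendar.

Doomsday rule: the anchor day for the 1600s is Tuesday. For year 47: 47÷12 = 3 r 11, and 11÷4 = 2, so 3+11+2 = 16.
Tuesday + 16 ≡ Thursday — that's 1647's doomsday.
In April the doomsday date is Apr 4.
Apr 12 is 8 days after Apr 4; 8 mod 7 = 1, so Thursday + 1 = Friday.

Friday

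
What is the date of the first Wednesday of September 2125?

September 5, 2125

September 1, 2125 is a Saturday.
The first Wednesday is therefore September 5 (4 days later).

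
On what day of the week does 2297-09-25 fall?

Doomsday rule: the anchor day for the 2200s is Friday. For year 97: 97÷12 = 8 r 1, and 1÷4 = 0, so 8+1+0 = 9.
Friday + 9 ≡ Sunday — that's 2297's doomsday.
In September the doomsday date is Sep 5.
Sep 25 is 20 days after Sep 5; 20 mod 7 = 6, so Sunday + 6 = Saturday.

Saturday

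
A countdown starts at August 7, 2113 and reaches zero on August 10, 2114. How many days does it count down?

368

Aug 7, 2113 → Sep 7, 2113: 31 days (August has 31).
Sep 7, 2113 → Oct 7, 2113: 30 days (September has 30).
Oct 7, 2113 → Nov 7, 2113: 31 days (October has 31).
Nov 7, 2113 → Dec 7, 2113: 30 days (November has 30).
Dec 7, 2113 → Jan 7, 2114: 31 days (December has 31).
Jan 7, 2114 → Feb 7, 2114: 31 days (January has 31).
Feb 7, 2114 → Mar 7, 2114: 28 days (February has 28).
Mar 7, 2114 → Apr 7, 2114: 31 days (March has 31).
Apr 7, 2114 → May 7, 2114: 30 days (April has 30).
May 7, 2114 → Jun 7, 2114: 31 days (May has 31).
Jun 7, 2114 → Jul 7, 2114: 30 days (June has 30).
Jul 7, 2114 → Aug 7, 2114: 31 days (July has 31).
Aug 7, 2114 → Aug 10, 2114: 3 days.
Total: 368 days.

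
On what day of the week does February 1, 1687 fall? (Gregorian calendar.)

Doomsday rule: the anchor day for the 1600s is Tuesday. For year 87: 87÷12 = 7 r 3, and 3÷4 = 0, so 7+3+0 = 10.
Tuesday + 10 ≡ Friday — that's 1687's doomsday.
In February the doomsday date is Feb 28 (1687 is not a leap year).
Feb 1 is 27 days before Feb 28; 27 mod 7 = 6, so Friday − 6 = Saturday.

Saturday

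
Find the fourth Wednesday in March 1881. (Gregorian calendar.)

March 23, 1881

March 1, 1881 is a Tuesday.
The first Wednesday is therefore March 2 (1 days later).
The fourth Wednesday is 2 + 3×7 = March 23.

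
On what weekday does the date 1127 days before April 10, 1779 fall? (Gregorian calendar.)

First find the weekday of Apr 10, 1779. Doomsday rule: the anchor day for the 1700s is Sunday. For year 79: 79÷12 = 6 r 7, and 7÷4 = 1, so 6+7+1 = 14.
Sunday + 14 ≡ Sunday — that's 1779's doomsday.
In April the doomsday date is Apr 4.
Apr 10 is 6 days after Apr 4; 6 mod 7 = 6, so Sunday + 6 = Saturday.
1127 mod 7 = 0, so 1127 days before a Saturday is Saturday − 0 = Saturday.

Saturday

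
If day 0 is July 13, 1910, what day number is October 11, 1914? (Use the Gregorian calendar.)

Jul 13, 1910 → Jul 13, 1911: 365 days.
Jul 13, 1911 → Jul 13, 1912: 366 days (Feb 29, 1912 is in that span).
Jul 13, 1912 → Jul 13, 1913: 365 days.
Jul 13, 1913 → Jul 13, 1914: 365 days.
Jul 13, 1914 → Aug 13, 1914: 31 days (July has 31).
Aug 13, 1914 → Sep 13, 1914: 31 days (August has 31).
Sep 13, 1914 → Oct 11, 1914: 28 days.
Total: 1551 days.

1551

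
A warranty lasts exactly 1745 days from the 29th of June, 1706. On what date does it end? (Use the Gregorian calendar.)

+365 (one year) → Jun 29, 1707 (1380 left).
+366 (one year; includes Feb 29, 1708) → Jun 29, 1708 (1014 left).
+365 (one year) → Jun 29, 1709 (649 left).
+365 (one year) → Jun 29, 1710 (284 left).
Jun has 30 days: +2 → Jul 1, 1710 (282 left).
Jul has 31 days: +31 → Aug 1, 1710 (251 left).
Aug has 31 days: +31 → Sep 1, 1710 (220 left).
Sep has 30 days: +30 → Oct 1, 1710 (190 left).
Oct has 31 days: +31 → Nov 1, 1710 (159 left).
Nov has 30 days: +30 → Dec 1, 1710 (129 left).
Dec has 31 days: +31 → Jan 1, 1711 (98 left).
Jan has 31 days: +31 → Feb 1, 1711 (67 left).
Feb has 28 days: +28 → Mar 1, 1711 (39 left).
Mar has 31 days: +31 → Apr 1, 1711 (8 left).
+8 → Apr 9, 1711.

April 9, 1711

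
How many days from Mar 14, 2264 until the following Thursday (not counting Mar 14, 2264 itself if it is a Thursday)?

Mar 14, 2264 is a Monday.
From Monday to the next Thursday is 3 days.

3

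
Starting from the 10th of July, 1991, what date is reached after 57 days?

September 5, 1991

Jul has 31 days: +22 → Aug 1, 1991 (35 left).
Aug has 31 days: +31 → Sep 1, 1991 (4 left).
+4 → Sep 5, 1991.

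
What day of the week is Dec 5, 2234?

Friday

Doomsday rule: the anchor day for the 2200s is Friday. For year 34: 34÷12 = 2 r 10, and 10÷4 = 2, so 2+10+2 = 14.
Friday + 14 ≡ Friday — that's 2234's doomsday.
In December the doomsday date is Dec 12.
Dec 5 is 7 days before Dec 12; 7 mod 7 = 0, so Friday − 0 = Friday.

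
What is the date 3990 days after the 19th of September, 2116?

August 23, 2127

+365 (one year) → Sep 19, 2117 (3625 left).
+365 (one year) → Sep 19, 2118 (3260 left).
+365 (one year) → Sep 19, 2119 (2895 left).
+366 (one year; includes Feb 29, 2120) → Sep 19, 2120 (2529 left).
+365 (one year) → Sep 19, 2121 (2164 left).
+365 (one year) → Sep 19, 2122 (1799 left).
+365 (one year) → Sep 19, 2123 (1434 left).
+366 (one year; includes Feb 29, 2124) → Sep 19, 2124 (1068 left).
+365 (one year) → Sep 19, 2125 (703 left).
+365 (one year) → Sep 19, 2126 (338 left).
Sep has 30 days: +12 → Oct 1, 2126 (326 left).
Oct has 31 days: +31 → Nov 1, 2126 (295 left).
Nov has 30 days: +30 → Dec 1, 2126 (265 left).
Dec has 31 days: +31 → Jan 1, 2127 (234 left).
Jan has 31 days: +31 → Feb 1, 2127 (203 left).
Feb has 28 days: +28 → Mar 1, 2127 (175 left).
Mar has 31 days: +31 → Apr 1, 2127 (144 left).
Apr has 30 days: +30 → May 1, 2127 (114 left).
May has 31 days: +31 → Jun 1, 2127 (83 left).
Jun has 30 days: +30 → Jul 1, 2127 (53 left).
Jul has 31 days: +31 → Aug 1, 2127 (22 left).
+22 → Aug 23, 2127.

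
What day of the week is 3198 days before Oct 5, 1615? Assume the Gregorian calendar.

First find the weekday of Oct 5, 1615. Doomsday rule: the anchor day for the 1600s is Tuesday. For year 15: 15÷12 = 1 r 3, and 3÷4 = 0, so 1+3+0 = 4.
Tuesday + 4 ≡ Saturday — that's 1615's doomsday.
In October the doomsday date is Oct 10.
Oct 5 is 5 days before Oct 10; 5 mod 7 = 5, so Saturday − 5 = Monday.
3198 mod 7 = 6, so 3198 days before a Monday is Monday − 6 = Tuesday.

Tuesday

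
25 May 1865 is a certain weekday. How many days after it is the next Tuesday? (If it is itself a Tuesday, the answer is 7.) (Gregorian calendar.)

May 25, 1865 is a Thursday.
From Thursday to the next Tuesday is 5 days.

5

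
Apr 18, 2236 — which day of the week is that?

Monday

Doomsday rule: the anchor day for the 2200s is Friday. For year 36: 36÷12 = 3 r 0, and 0÷4 = 0, so 3+0+0 = 3.
Friday + 3 ≡ Monday — that's 2236's doomsday.
In April the doomsday date is Apr 4.
Apr 18 is 14 days after Apr 4; 14 mod 7 = 0, so Monday + 0 = Monday.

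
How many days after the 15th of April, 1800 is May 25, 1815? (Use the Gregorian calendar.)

Apr 15, 1800 → Apr 15, 1801: 365 days.
Apr 15, 1801 → Apr 15, 1802: 365 days.
Apr 15, 1802 → Apr 15, 1803: 365 days.
Apr 15, 1803 → Apr 15, 1804: 366 days (Feb 29, 1804 is in that span).
Apr 15, 1804 → Apr 15, 1805: 365 days.
Apr 15, 1805 → Apr 15, 1806: 365 days.
Apr 15, 1806 → Apr 15, 1807: 365 days.
Apr 15, 1807 → Apr 15, 1808: 366 days (Feb 29, 1808 is in that span).
Apr 15, 1808 → Apr 15, 1809: 365 days.
Apr 15, 1809 → Apr 15, 1810: 365 days.
Apr 15, 1810 → Apr 15, 1811: 365 days.
Apr 15, 1811 → Apr 15, 1812: 366 days (Feb 29, 1812 is in that span).
Apr 15, 1812 → Apr 15, 1813: 365 days.
Apr 15, 1813 → Apr 15, 1814: 365 days.
Apr 15, 1814 → Apr 15, 1815: 365 days.
Apr 15, 1815 → May 15, 1815: 30 days (April has 30).
May 15, 1815 → May 25, 1815: 10 days.
Total: 5518 days.

5518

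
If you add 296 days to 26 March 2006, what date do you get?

January 16, 2007

Mar has 31 days: +6 → Apr 1, 2006 (290 left).
Apr has 30 days: +30 → May 1, 2006 (260 left).
May has 31 days: +31 → Jun 1, 2006 (229 left).
Jun has 30 days: +30 → Jul 1, 2006 (199 left).
Jul has 31 days: +31 → Aug 1, 2006 (168 left).
Aug has 31 days: +31 → Sep 1, 2006 (137 left).
Sep has 30 days: +30 → Oct 1, 2006 (107 left).
Oct has 31 days: +31 → Nov 1, 2006 (76 left).
Nov has 30 days: +30 → Dec 1, 2006 (46 left).
Dec has 31 days: +31 → Jan 1, 2007 (15 left).
+15 → Jan 16, 2007.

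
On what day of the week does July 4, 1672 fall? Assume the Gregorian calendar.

Monday

Doomsday rule: the anchor day for the 1600s is Tuesday. For year 72: 72÷12 = 6 r 0, and 0÷4 = 0, so 6+0+0 = 6.
Tuesday + 6 ≡ Monday — that's 1672's doomsday.
In July the doomsday date is Jul 11.
Jul 4 is 7 days before Jul 11; 7 mod 7 = 0, so Monday − 0 = Monday.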